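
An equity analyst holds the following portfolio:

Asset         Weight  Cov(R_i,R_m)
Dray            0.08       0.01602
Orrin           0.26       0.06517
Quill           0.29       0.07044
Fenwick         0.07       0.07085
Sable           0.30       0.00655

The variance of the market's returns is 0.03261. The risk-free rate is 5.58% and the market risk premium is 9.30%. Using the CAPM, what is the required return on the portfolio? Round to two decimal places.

β_Dray = 0.01602 / 0.03261 = 0.4913
β_Orrin = 0.06517 / 0.03261 = 1.9985
β_Quill = 0.07044 / 0.03261 = 2.1601
β_Fenwick = 0.07085 / 0.03261 = 2.1726
β_Sable = 0.00655 / 0.03261 = 0.2009
β_P = Σ w_i β_i = 0.08×0.4913 + 0.26×1.9985 + 0.29×2.1601 + 0.07×2.1726 + 0.30×0.2009 = 1.3977
E(R_P) = R_f + β_P × MRP = 5.58% + 1.3977 × 9.30% = 18.58%

18.58%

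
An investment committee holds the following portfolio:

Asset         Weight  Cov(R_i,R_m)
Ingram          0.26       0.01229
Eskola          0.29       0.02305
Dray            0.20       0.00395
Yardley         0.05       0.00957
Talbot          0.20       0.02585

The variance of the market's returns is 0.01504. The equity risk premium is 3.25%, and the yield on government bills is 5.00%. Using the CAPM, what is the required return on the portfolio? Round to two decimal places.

8.53%

β_Ingram = 0.01229 / 0.01504 = 0.8172
β_Eskola = 0.02305 / 0.01504 = 1.5326
β_Dray = 0.00395 / 0.01504 = 0.2626
β_Yardley = 0.00957 / 0.01504 = 0.6363
β_Talbot = 0.02585 / 0.01504 = 1.7188
β_P = Σ w_i β_i = 0.26×0.8172 + 0.29×1.5326 + 0.20×0.2626 + 0.05×0.6363 + 0.20×1.7188 = 1.0850
E(R_P) = R_f + β_P × MRP = 5.00% + 1.0850 × 3.25% = 8.53%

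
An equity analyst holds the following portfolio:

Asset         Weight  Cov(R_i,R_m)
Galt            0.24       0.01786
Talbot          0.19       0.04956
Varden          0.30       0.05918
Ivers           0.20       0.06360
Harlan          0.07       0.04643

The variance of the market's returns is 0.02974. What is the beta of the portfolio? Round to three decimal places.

β_Galt = 0.01786 / 0.02974 = 0.6005
β_Talbot = 0.04956 / 0.02974 = 1.6664
β_Varden = 0.05918 / 0.02974 = 1.9899
β_Ivers = 0.06360 / 0.02974 = 2.1385
β_Harlan = 0.04643 / 0.02974 = 1.5612
β_P = Σ w_i β_i = 0.24×0.6005 + 0.19×1.6664 + 0.30×1.9899 + 0.20×2.1385 + 0.07×1.5612 = 1.5947

1.595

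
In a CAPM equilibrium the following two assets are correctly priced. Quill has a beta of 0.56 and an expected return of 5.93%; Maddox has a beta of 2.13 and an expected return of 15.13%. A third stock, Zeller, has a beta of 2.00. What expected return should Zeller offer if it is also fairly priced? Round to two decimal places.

14.37%

MRP (SML slope) = (15.13% − 5.93%) / (2.13 − 0.56) = 9.20% / 1.57 = 5.8599%
R_f (intercept) = 5.93% − 0.56 × 5.8599% = 2.6485%
E(R_Zeller) = R_f + β × MRP = 2.6485% + 2.00 × 5.8599% = 14.37%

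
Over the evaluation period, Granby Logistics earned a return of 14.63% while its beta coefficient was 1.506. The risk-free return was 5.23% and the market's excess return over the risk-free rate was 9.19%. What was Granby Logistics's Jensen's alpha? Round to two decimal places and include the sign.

CAPM benchmark = R_f + β(R_m − R_f) = 5.23% + 1.506 × 9.19% = 19.07014%
α = actual − benchmark = 14.63% − 19.07014% = -4.44%

-4.44%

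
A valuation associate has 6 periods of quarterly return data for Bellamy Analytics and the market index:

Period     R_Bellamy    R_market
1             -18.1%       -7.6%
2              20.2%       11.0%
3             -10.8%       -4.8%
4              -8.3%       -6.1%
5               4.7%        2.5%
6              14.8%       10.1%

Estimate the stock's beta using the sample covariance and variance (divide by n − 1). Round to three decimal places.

1.812

Mean R_i = (-18.1 + 20.2 − 10.8 − 8.3 + 4.7 + 14.8) / 6 = 0.4167%
Mean R_m = (-7.6 + 11.0 − 4.8 − 6.1 + 2.5 + 10.1) / 6 = 0.8500%
Σ(R_i − R̄_i)(R_m − R̄_m) = 621.3350  ⇒  Cov = 621.3350 / 5 = 124.2670
Σ(R_m − R̄_m)² = 342.9350  ⇒  Var(R_m) = 342.9350 / 5 = 68.5870
β = Cov / Var(R_m) = 124.2670 / 68.5870 = 1.8118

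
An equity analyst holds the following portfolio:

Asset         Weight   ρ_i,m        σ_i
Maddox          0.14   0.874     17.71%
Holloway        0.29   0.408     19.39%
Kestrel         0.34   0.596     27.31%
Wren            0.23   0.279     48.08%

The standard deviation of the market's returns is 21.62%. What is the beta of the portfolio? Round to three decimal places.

0.605

β_Maddox = 0.874 × 17.71% / 21.62% = 0.7159
β_Holloway = 0.408 × 19.39% / 21.62% = 0.3659
β_Kestrel = 0.596 × 27.31% / 21.62% = 0.7529
β_Wren = 0.279 × 48.08% / 21.62% = 0.6205
β_P = Σ w_i β_i = 0.14×0.7159 + 0.29×0.3659 + 0.34×0.7529 + 0.23×0.6205 = 0.6050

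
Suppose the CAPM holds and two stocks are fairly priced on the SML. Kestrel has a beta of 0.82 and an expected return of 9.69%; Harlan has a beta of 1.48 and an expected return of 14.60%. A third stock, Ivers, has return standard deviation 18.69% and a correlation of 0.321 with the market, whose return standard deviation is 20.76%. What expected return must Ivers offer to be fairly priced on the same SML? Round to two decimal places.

5.74%

MRP = (14.60% − 9.69%) / (1.48 − 0.82) = 7.4394%
R_f = 9.69% − 0.82 × 7.4394% = 3.5897%
β_Ivers = ρ·σ_i/σ_m = 0.321 × 18.69 / 20.76 = 0.2890
E(R_Ivers) = R_f + β × MRP = 3.5897% + 0.2890 × 7.4394% = 5.74%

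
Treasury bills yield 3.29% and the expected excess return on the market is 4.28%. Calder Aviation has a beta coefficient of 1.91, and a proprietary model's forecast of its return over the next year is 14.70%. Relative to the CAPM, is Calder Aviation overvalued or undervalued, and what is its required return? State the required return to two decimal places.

Undervalued; required return 11.46%

Required return = R_f + β·MRP = 3.29% + 1.91 × 4.28% = 11.46%
Forecast 14.70% > required 11.46% → the stock plots above the SML → undervalued.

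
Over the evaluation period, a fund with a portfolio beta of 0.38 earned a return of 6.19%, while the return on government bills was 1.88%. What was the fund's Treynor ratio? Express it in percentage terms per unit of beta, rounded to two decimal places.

11.34%

Treynor = (R_P − R_f) / β_P = (6.19% − 1.88%) / 0.3800 = 4.31% / 0.3800 = 11.34%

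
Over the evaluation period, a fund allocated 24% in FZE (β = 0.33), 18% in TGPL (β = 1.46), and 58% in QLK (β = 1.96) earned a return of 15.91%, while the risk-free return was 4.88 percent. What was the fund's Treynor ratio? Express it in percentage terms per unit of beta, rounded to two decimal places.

7.46%

β_P = 0.24×0.33 + 0.18×1.46 + 0.58×1.96 = 1.4788
Treynor = (R_P − R_f) / β_P = (15.91% − 4.88%) / 1.4788 = 11.03% / 1.4788 = 7.46%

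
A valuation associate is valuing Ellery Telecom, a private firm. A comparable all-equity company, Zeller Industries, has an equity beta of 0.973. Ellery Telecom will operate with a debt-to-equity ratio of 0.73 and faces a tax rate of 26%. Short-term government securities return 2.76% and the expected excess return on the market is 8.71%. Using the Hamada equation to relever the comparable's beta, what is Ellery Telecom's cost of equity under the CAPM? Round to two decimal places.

β_L = β_U × [1 + (1 − t)(D/E)] = 0.973 × [1 + (1 − 0.26) × 0.73]
    = 0.973 × [1 + 0.74 × 0.73] = 0.973 × 1.5402 = 1.4986
E(R) = R_f + β_L × MRP = 2.76% + 1.4986 × 8.71% = 15.81%

15.81%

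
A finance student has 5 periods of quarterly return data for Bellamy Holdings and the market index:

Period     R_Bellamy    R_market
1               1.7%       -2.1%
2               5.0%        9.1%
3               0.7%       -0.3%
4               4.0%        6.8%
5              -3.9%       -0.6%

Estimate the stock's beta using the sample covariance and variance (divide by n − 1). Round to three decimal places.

0.516

Mean R_i = (1.7 + 5.0 + 0.7 + 4.0 − 3.9) / 5 = 1.5000%
Mean R_m = (-2.1 + 9.1 − 0.3 + 6.8 − 0.6) / 5 = 2.5800%
Σ(R_i − R̄_i)(R_m − R̄_m) = 51.9100  ⇒  Cov = 51.9100 / 4 = 12.9775
Σ(R_m − R̄_m)² = 100.6280  ⇒  Var(R_m) = 100.6280 / 4 = 25.1570
β = Cov / Var(R_m) = 12.9775 / 25.1570 = 0.5159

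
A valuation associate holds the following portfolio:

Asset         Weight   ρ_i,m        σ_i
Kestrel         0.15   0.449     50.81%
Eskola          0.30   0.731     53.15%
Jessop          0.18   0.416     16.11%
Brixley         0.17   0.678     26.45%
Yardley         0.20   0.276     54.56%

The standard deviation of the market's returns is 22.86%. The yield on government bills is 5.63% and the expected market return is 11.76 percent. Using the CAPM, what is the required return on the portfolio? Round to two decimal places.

β_Kestrel = 0.449 × 50.81% / 22.86% = 0.9980
β_Eskola = 0.731 × 53.15% / 22.86% = 1.6996
β_Jessop = 0.416 × 16.11% / 22.86% = 0.2932
β_Brixley = 0.678 × 26.45% / 22.86% = 0.7845
β_Yardley = 0.276 × 54.56% / 22.86% = 0.6587
β_P = Σ w_i β_i = 0.15×0.9980 + 0.30×1.6996 + 0.18×0.2932 + 0.17×0.7845 + 0.20×0.6587 = 0.9775
MRP = 11.76% − 5.63% = 6.13%
E(R_P) = R_f + β_P × MRP = 5.63% + 0.9775 × 6.13% = 11.62%

11.62%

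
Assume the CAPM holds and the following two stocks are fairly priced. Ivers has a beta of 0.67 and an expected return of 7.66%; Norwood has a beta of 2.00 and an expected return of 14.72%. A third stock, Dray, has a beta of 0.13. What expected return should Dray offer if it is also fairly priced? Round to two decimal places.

4.79%

MRP (SML slope) = (14.72% − 7.66%) / (2.00 − 0.67) = 7.06% / 1.33 = 5.3083%
R_f (intercept) = 7.66% − 0.67 × 5.3083% = 4.1034%
E(R_Dray) = R_f + β × MRP = 4.1034% + 0.13 × 5.3083% = 4.79%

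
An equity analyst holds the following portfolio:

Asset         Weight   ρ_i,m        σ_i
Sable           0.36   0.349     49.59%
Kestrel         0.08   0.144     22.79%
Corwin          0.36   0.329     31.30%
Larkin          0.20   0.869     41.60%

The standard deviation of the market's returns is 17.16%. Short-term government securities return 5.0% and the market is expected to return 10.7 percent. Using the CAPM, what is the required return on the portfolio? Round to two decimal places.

β_Sable = 0.349 × 49.59% / 17.16% = 1.0086
β_Kestrel = 0.144 × 22.79% / 17.16% = 0.1912
β_Corwin = 0.329 × 31.30% / 17.16% = 0.6001
β_Larkin = 0.869 × 41.60% / 17.16% = 2.1067
β_P = Σ w_i β_i = 0.36×1.0086 + 0.08×0.1912 + 0.36×0.6001 + 0.20×2.1067 = 1.0158
MRP = 10.7% − 5.0% = 5.70%
E(R_P) = R_f + β_P × MRP = 5.0% + 1.0158 × 5.7% = 10.79%

10.79%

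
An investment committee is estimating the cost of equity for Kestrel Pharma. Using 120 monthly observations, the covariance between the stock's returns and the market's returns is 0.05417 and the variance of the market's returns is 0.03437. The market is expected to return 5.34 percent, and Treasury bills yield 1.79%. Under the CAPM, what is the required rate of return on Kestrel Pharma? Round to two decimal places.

7.39%

β = Cov(R_i, R_m) / Var(R_m) = 0.05417 / 0.03437 = 1.5761
MRP = 5.34% − 1.79% = 3.55%
E(R) = R_f + β × MRP = 1.79% + 1.5761 × 3.55% = 7.39%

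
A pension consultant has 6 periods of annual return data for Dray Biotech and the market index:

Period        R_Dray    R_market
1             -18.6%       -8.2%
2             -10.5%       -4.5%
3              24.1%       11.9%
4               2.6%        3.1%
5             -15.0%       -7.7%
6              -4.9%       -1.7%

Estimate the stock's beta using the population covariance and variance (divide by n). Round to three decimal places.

2.024

Mean R_i = (-18.6 − 10.5 + 24.1 + 2.6 − 15.0 − 4.9) / 6 = -3.7167%
Mean R_m = (-8.2 − 4.5 + 11.9 + 3.1 − 7.7 − 1.7) / 6 = -1.1833%
Σ(R_i − R̄_i)(R_m − R̄_m) = 592.0617  ⇒  Cov = 592.0617 / 6 = 98.6770
Σ(R_m − R̄_m)² = 292.4883  ⇒  Var(R_m) = 292.4883 / 6 = 48.7481
β = Cov / Var(R_m) = 98.6770 / 48.7481 = 2.0242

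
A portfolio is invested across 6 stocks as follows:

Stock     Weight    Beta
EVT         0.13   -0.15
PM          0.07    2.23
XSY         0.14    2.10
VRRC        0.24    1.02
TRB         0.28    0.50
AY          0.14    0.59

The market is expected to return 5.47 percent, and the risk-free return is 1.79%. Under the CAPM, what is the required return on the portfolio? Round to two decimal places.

β_P = Σ w_i β_i = 0.13×-0.15 + 0.07×2.23 + 0.14×2.10 + 0.24×1.02 + 0.28×0.50 + 0.14×0.59 = 0.8980
MRP = 5.47% − 1.79% = 3.68%
E(R_P) = R_f + β_P × MRP = 1.79% + 0.8980 × 3.68% = 5.09%

5.09%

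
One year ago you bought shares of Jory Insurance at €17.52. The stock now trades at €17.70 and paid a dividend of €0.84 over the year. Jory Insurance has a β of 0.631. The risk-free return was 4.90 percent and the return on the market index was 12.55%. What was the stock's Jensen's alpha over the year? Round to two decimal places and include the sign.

Realised HPR = (P1 + D1 − P0) / P0 = (17.70 + 0.84 − 17.52) / 17.52 = 1.02 / 17.52 = 5.8219%
MRP = 12.55% − 4.90% = 7.65%
CAPM required = R_f + β·MRP = 4.90% + 0.631 × 7.65% = 9.72715%
α = realised − required = 5.8219% − 9.72715% = -3.91%

-3.91%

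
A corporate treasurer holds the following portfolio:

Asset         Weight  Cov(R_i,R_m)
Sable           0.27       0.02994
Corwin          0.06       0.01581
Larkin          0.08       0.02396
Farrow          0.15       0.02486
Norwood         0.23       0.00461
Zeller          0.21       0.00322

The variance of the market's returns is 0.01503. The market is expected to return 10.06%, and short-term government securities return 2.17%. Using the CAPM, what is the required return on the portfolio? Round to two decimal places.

β_Sable = 0.02994 / 0.01503 = 1.9920
β_Corwin = 0.01581 / 0.01503 = 1.0519
β_Larkin = 0.02396 / 0.01503 = 1.5941
β_Farrow = 0.02486 / 0.01503 = 1.6540
β_Norwood = 0.00461 / 0.01503 = 0.3067
β_Zeller = 0.00322 / 0.01503 = 0.2142
β_P = Σ w_i β_i = 0.27×1.9920 + 0.06×1.0519 + 0.08×1.5941 + 0.15×1.6540 + 0.23×0.3067 + 0.21×0.2142 = 1.0921
MRP = 10.06% − 2.17% = 7.89%
E(R_P) = R_f + β_P × MRP = 2.17% + 1.0921 × 7.89% = 10.79%

10.79%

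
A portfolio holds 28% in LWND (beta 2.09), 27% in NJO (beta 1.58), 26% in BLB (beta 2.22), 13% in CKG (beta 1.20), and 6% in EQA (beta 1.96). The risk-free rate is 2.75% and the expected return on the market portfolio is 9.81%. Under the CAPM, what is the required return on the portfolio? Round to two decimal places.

β_P = Σ w_i β_i = 0.28×2.09 + 0.27×1.58 + 0.26×2.22 + 0.13×1.20 + 0.06×1.96 = 1.8626
MRP = 9.81% − 2.75% = 7.06%
E(R_P) = R_f + β_P × MRP = 2.75% + 1.8626 × 7.06% = 15.90%

15.90%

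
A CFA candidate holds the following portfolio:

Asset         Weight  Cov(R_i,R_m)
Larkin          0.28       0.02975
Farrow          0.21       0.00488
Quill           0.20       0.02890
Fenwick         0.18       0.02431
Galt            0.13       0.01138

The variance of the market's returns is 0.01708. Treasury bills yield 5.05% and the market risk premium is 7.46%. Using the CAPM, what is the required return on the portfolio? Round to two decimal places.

β_Larkin = 0.02975 / 0.01708 = 1.7418
β_Farrow = 0.00488 / 0.01708 = 0.2857
β_Quill = 0.02890 / 0.01708 = 1.6920
β_Fenwick = 0.02431 / 0.01708 = 1.4233
β_Galt = 0.01138 / 0.01708 = 0.6663
β_P = Σ w_i β_i = 0.28×1.7418 + 0.21×0.2857 + 0.20×1.6920 + 0.18×1.4233 + 0.13×0.6663 = 1.2289
E(R_P) = R_f + β_P × MRP = 5.05% + 1.2289 × 7.46% = 14.22%

14.22%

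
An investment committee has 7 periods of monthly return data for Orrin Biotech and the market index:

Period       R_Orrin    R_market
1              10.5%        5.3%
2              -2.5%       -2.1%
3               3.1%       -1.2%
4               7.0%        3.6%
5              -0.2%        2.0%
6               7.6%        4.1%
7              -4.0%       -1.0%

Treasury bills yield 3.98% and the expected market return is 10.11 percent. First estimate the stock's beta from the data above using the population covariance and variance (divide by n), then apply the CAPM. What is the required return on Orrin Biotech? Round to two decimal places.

13.85%

Mean R_i = (10.5 − 2.5 + 3.1 + 7.0 − 0.2 + 7.6 − 4.0) / 7 = 3.0714%
Mean R_m = (5.3 − 2.1 − 1.2 + 3.6 + 2.0 + 4.1 − 1.0) / 7 = 1.5286%
Σ(R_i − R̄_i)(R_m − R̄_m) = 84.2757  ⇒  Cov = 84.2757 / 7 = 12.0394
Σ(R_m − R̄_m)² = 52.3543  ⇒  Var(R_m) = 52.3543 / 7 = 7.4792
β = Cov / Var(R_m) = 12.0394 / 7.4792 = 1.6097
MRP = 10.11% − 3.98% = 6.13%
E(R) = R_f + β × MRP = 3.98% + 1.6097 × 6.13% = 13.85%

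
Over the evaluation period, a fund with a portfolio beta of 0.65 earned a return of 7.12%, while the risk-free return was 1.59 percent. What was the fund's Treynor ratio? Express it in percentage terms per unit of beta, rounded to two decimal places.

8.51%

Treynor = (R_P − R_f) / β_P = (7.12% − 1.59%) / 0.6500 = 5.53% / 0.6500 = 8.51%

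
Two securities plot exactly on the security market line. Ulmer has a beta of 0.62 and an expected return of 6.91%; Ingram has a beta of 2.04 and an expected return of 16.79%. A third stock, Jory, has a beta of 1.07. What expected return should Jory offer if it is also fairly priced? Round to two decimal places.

10.04%

MRP (SML slope) = (16.79% − 6.91%) / (2.04 − 0.62) = 9.88% / 1.42 = 6.9577%
R_f (intercept) = 6.91% − 0.62 × 6.9577% = 2.5962%
E(R_Jory) = R_f + β × MRP = 2.5962% + 1.07 × 6.9577% = 10.04%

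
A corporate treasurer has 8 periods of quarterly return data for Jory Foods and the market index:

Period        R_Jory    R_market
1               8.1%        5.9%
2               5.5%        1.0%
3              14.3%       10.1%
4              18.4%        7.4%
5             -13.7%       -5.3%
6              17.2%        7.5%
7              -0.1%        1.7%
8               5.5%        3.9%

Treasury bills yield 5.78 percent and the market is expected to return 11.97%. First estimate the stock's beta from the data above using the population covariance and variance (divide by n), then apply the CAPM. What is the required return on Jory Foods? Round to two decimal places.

18.30%

Mean R_i = (8.1 + 5.5 + 14.3 + 18.4 − 13.7 + 17.2 − 0.1 + 5.5) / 8 = 6.9000%
Mean R_m = (5.9 + 1.0 + 10.1 + 7.4 − 5.3 + 7.5 + 1.7 + 3.9) / 8 = 4.0250%
Σ(R_i − R̄_i)(R_m − R̄_m) = 334.5900  ⇒  Cov = 334.5900 / 8 = 41.8238
Σ(R_m − R̄_m)² = 165.4150  ⇒  Var(R_m) = 165.4150 / 8 = 20.6769
β = Cov / Var(R_m) = 41.8238 / 20.6769 = 2.0227
MRP = 11.97% − 5.78% = 6.19%
E(R) = R_f + β × MRP = 5.78% + 2.0227 × 6.19% = 18.30%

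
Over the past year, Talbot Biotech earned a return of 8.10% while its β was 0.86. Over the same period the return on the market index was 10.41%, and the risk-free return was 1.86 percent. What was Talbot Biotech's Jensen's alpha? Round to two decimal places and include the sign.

Market excess return = 10.41% − 1.86% = 8.55%
CAPM benchmark = R_f + β(R_m − R_f) = 1.86% + 0.86 × 8.55% = 9.2130%
α = actual − benchmark = 8.10% − 9.2130% = -1.11%

-1.11%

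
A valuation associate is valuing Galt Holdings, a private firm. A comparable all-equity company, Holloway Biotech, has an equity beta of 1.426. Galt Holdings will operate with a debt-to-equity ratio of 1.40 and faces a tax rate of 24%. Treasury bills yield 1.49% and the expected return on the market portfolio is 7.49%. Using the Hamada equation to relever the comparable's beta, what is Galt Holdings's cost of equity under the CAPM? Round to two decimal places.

β_L = β_U × [1 + (1 − t)(D/E)] = 1.426 × [1 + (1 − 0.24) × 1.40]
    = 1.426 × [1 + 0.76 × 1.40] = 1.426 × 2.0640 = 2.9433
MRP = 7.49% − 1.49% = 6.00%
E(R) = R_f + β_L × MRP = 1.49% + 2.9433 × 6.00% = 19.15%

19.15%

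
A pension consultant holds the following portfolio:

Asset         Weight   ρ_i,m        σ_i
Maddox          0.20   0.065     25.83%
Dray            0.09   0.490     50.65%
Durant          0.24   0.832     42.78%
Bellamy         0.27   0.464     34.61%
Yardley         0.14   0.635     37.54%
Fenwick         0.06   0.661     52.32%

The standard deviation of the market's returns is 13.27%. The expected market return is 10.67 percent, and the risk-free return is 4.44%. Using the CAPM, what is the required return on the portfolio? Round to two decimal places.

β_Maddox = 0.065 × 25.83% / 13.27% = 0.1265
β_Dray = 0.490 × 50.65% / 13.27% = 1.8703
β_Durant = 0.832 × 42.78% / 13.27% = 2.6822
β_Bellamy = 0.464 × 34.61% / 13.27% = 1.2102
β_Yardley = 0.635 × 37.54% / 13.27% = 1.7964
β_Fenwick = 0.661 × 52.32% / 13.27% = 2.6061
β_P = Σ w_i β_i = 0.20×0.1265 + 0.09×1.8703 + 0.24×2.6822 + 0.27×1.2102 + 0.14×1.7964 + 0.06×2.6061 = 1.5720
MRP = 10.67% − 4.44% = 6.23%
E(R_P) = R_f + β_P × MRP = 4.44% + 1.5720 × 6.23% = 14.23%

14.23%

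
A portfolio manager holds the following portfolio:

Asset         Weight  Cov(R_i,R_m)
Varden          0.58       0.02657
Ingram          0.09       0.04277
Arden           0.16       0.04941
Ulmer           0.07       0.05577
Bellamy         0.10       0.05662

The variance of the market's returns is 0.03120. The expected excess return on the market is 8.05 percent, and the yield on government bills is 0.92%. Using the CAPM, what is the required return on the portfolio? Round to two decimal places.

β_Varden = 0.02657 / 0.03120 = 0.8516
β_Ingram = 0.04277 / 0.03120 = 1.3708
β_Arden = 0.04941 / 0.03120 = 1.5837
β_Ulmer = 0.05577 / 0.03120 = 1.7875
β_Bellamy = 0.05662 / 0.03120 = 1.8147
β_P = Σ w_i β_i = 0.58×0.8516 + 0.09×1.3708 + 0.16×1.5837 + 0.07×1.7875 + 0.10×1.8147 = 1.1773
E(R_P) = R_f + β_P × MRP = 0.92% + 1.1773 × 8.05% = 10.40%

10.40%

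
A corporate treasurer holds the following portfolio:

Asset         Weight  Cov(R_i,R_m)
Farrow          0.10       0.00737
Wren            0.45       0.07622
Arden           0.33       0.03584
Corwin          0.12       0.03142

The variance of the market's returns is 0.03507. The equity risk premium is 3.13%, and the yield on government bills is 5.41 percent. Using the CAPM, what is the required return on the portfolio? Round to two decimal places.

β_Farrow = 0.00737 / 0.03507 = 0.2102
β_Wren = 0.07622 / 0.03507 = 2.1734
β_Arden = 0.03584 / 0.03507 = 1.0220
β_Corwin = 0.03142 / 0.03507 = 0.8959
β_P = Σ w_i β_i = 0.10×0.2102 + 0.45×2.1734 + 0.33×1.0220 + 0.12×0.8959 = 1.4438
E(R_P) = R_f + β_P × MRP = 5.41% + 1.4438 × 3.13% = 9.93%

9.93%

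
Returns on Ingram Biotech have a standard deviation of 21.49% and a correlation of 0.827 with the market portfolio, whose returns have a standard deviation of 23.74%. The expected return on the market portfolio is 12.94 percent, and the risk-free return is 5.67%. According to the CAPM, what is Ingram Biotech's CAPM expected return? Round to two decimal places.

β = ρ × σ_i / σ_m = 0.827 × 21.49% / 23.74% = 0.7486
MRP = 12.94% − 5.67% = 7.27%
E(R) = 5.67% + 0.7486 × 7.27% = 11.11%

11.11%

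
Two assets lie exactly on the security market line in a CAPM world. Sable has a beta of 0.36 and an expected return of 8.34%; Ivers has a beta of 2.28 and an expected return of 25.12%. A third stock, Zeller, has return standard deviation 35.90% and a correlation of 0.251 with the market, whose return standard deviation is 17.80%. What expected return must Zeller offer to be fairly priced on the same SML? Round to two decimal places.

9.62%

MRP = (25.12% − 8.34%) / (2.28 − 0.36) = 8.7396%
R_f = 8.34% − 0.36 × 8.7396% = 5.1937%
β_Zeller = ρ·σ_i/σ_m = 0.251 × 35.90 / 17.80 = 0.5062
E(R_Zeller) = R_f + β × MRP = 5.1937% + 0.5062 × 8.7396% = 9.62%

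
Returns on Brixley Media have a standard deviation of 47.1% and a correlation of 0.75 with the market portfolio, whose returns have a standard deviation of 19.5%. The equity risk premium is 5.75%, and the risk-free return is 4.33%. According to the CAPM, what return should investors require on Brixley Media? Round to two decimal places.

14.75%

β = ρ × σ_i / σ_m = 0.75 × 47.1% / 19.5% = 1.8115
E(R) = 4.33% + 1.8115 × 5.75% = 14.75%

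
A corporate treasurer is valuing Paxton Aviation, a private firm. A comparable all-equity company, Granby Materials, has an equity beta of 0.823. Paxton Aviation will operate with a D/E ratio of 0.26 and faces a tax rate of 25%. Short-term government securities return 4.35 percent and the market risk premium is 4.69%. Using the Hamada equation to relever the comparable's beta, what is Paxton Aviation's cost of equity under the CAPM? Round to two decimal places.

8.96%

β_L = β_U × [1 + (1 − t)(D/E)] = 0.823 × [1 + (1 − 0.25) × 0.26]
    = 0.823 × [1 + 0.75 × 0.26] = 0.823 × 1.1950 = 0.9835
E(R) = R_f + β_L × MRP = 4.35% + 0.9835 × 4.69% = 8.96%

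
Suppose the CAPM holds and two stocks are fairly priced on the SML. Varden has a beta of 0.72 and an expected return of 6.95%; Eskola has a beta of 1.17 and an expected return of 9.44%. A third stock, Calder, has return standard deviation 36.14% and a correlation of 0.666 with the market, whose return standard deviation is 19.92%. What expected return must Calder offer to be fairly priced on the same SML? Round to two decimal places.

9.65%

MRP = (9.44% − 6.95%) / (1.17 − 0.72) = 5.5333%
R_f = 6.95% − 0.72 × 5.5333% = 2.9660%
β_Calder = ρ·σ_i/σ_m = 0.666 × 36.14 / 19.92 = 1.2083
E(R_Calder) = R_f + β × MRP = 2.9660% + 1.2083 × 5.5333% = 9.65%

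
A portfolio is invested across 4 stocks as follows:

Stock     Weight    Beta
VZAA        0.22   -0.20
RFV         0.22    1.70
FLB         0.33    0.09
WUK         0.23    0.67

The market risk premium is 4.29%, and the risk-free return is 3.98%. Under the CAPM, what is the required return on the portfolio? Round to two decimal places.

β_P = Σ w_i β_i = 0.22×-0.20 + 0.22×1.70 + 0.33×0.09 + 0.23×0.67 = 0.5138
E(R_P) = R_f + β_P × MRP = 3.98% + 0.5138 × 4.29% = 6.18%

6.18%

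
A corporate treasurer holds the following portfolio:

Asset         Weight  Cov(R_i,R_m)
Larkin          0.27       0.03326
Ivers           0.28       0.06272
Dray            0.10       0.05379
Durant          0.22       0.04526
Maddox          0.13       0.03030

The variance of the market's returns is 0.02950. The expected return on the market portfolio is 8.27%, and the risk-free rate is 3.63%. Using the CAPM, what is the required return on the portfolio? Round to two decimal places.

10.84%

β_Larkin = 0.03326 / 0.02950 = 1.1275
β_Ivers = 0.06272 / 0.02950 = 2.1261
β_Dray = 0.05379 / 0.02950 = 1.8234
β_Durant = 0.04526 / 0.02950 = 1.5342
β_Maddox = 0.03030 / 0.02950 = 1.0271
β_P = Σ w_i β_i = 0.27×1.1275 + 0.28×2.1261 + 0.10×1.8234 + 0.22×1.5342 + 0.13×1.0271 = 1.5531
MRP = 8.27% − 3.63% = 4.64%
E(R_P) = R_f + β_P × MRP = 3.63% + 1.5531 × 4.64% = 10.84%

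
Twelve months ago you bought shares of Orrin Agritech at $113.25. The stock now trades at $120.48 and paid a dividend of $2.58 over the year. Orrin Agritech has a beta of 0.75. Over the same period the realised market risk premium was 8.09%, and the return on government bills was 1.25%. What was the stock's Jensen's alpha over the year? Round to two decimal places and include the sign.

Realised HPR = (P1 + D1 − P0) / P0 = (120.48 + 2.58 − 113.25) / 113.25 = 9.81 / 113.25 = 8.6623%
CAPM required = R_f + β·MRP = 1.25% + 0.75 × 8.09% = 7.3175%
α = realised − required = 8.6623% − 7.3175% = +1.34%

+1.34%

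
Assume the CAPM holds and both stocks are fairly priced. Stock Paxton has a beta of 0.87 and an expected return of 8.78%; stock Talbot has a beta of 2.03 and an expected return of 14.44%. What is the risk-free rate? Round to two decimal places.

Both satisfy E(R) = R_f + β·MRP, so the slope of the SML is
MRP = (14.44% − 8.78%) / (2.03 − 0.87) = 5.66% / 1.16 = 4.8793%
R_f = E(R_Paxton) − β_Paxton·MRP = 8.78% − 0.87 × 4.8793% = 4.5350%

4.54%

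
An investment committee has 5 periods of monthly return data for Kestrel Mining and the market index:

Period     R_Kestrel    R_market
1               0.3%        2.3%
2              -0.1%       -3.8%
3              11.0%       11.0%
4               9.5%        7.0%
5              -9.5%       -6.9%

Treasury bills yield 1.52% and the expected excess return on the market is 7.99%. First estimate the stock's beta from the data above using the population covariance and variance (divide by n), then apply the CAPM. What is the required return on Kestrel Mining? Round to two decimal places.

Mean R_i = (0.3 − 0.1 + 11.0 + 9.5 − 9.5) / 5 = 2.2400%
Mean R_m = (2.3 − 3.8 + 11.0 + 7.0 − 6.9) / 5 = 1.9200%
Σ(R_i − R̄_i)(R_m − R̄_m) = 232.6160  ⇒  Cov = 232.6160 / 5 = 46.5232
Σ(R_m − R̄_m)² = 218.9080  ⇒  Var(R_m) = 218.9080 / 5 = 43.7816
β = Cov / Var(R_m) = 46.5232 / 43.7816 = 1.0626
E(R) = R_f + β × MRP = 1.52% + 1.0626 × 7.99% = 10.01%

10.01%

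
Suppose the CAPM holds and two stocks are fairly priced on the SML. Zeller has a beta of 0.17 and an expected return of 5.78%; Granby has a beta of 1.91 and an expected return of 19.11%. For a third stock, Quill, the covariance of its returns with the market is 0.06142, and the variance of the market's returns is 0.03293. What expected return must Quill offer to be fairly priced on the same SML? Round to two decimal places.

MRP = (19.11% − 5.78%) / (1.91 − 0.17) = 7.6609%
R_f = 5.78% − 0.17 × 7.6609% = 4.4776%
β_Quill = Cov / Var(R_m) = 0.06142 / 0.03293 = 1.8652
E(R_Quill) = R_f + β × MRP = 4.4776% + 1.8652 × 7.6609% = 18.77%

18.77%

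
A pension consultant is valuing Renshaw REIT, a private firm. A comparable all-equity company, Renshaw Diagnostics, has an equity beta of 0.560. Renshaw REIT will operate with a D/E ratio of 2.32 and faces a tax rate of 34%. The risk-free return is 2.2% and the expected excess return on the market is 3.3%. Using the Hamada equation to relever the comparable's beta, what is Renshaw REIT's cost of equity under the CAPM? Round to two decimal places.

β_L = β_U × [1 + (1 − t)(D/E)] = 0.560 × [1 + (1 − 0.34) × 2.32]
    = 0.560 × [1 + 0.66 × 2.32] = 0.560 × 2.5312 = 1.4175
E(R) = R_f + β_L × MRP = 2.2% + 1.4175 × 3.3% = 6.88%

6.88%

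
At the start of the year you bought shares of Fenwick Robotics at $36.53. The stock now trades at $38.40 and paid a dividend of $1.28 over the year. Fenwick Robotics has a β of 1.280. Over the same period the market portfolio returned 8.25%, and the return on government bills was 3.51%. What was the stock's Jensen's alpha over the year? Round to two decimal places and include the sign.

Realised HPR = (P1 + D1 − P0) / P0 = (38.40 + 1.28 − 36.53) / 36.53 = 3.15 / 36.53 = 8.6230%
MRP = 8.25% − 3.51% = 4.74%
CAPM required = R_f + β·MRP = 3.51% + 1.280 × 4.74% = 9.57720%
α = realised − required = 8.6230% − 9.57720% = -0.95%

-0.95%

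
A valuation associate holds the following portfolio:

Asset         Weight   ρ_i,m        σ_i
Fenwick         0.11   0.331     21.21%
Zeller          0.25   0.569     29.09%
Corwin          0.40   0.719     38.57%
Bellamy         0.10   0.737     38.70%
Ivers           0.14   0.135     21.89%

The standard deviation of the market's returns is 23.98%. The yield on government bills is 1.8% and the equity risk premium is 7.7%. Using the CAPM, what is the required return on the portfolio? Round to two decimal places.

β_Fenwick = 0.331 × 21.21% / 23.98% = 0.2928
β_Zeller = 0.569 × 29.09% / 23.98% = 0.6903
β_Corwin = 0.719 × 38.57% / 23.98% = 1.1565
β_Bellamy = 0.737 × 38.70% / 23.98% = 1.1894
β_Ivers = 0.135 × 21.89% / 23.98% = 0.1232
β_P = Σ w_i β_i = 0.11×0.2928 + 0.25×0.6903 + 0.40×1.1565 + 0.10×1.1894 + 0.14×0.1232 = 0.8036
E(R_P) = R_f + β_P × MRP = 1.8% + 0.8036 × 7.7% = 7.99%

7.99%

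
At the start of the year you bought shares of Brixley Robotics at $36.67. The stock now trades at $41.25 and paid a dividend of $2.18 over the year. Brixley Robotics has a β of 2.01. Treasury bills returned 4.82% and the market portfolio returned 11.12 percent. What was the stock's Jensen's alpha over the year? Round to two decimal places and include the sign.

+0.95%

Realised HPR = (P1 + D1 − P0) / P0 = (41.25 + 2.18 − 36.67) / 36.67 = 6.76 / 36.67 = 18.4347%
MRP = 11.12% − 4.82% = 6.30%
CAPM required = R_f + β·MRP = 4.82% + 2.01 × 6.30% = 17.4830%
α = realised − required = 18.4347% − 17.4830% = +0.95%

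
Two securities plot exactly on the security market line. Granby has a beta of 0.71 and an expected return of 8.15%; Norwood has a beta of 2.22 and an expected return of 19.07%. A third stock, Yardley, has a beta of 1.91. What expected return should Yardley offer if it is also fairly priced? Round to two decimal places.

MRP (SML slope) = (19.07% − 8.15%) / (2.22 − 0.71) = 10.92% / 1.51 = 7.2318%
R_f (intercept) = 8.15% − 0.71 × 7.2318% = 3.0154%
E(R_Yardley) = R_f + β × MRP = 3.0154% + 1.91 × 7.2318% = 16.83%

16.83%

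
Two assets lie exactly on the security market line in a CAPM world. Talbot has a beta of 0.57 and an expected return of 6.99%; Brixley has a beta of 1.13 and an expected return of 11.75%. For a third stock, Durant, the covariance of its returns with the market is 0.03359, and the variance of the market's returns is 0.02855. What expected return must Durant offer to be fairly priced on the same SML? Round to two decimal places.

MRP = (11.75% − 6.99%) / (1.13 − 0.57) = 8.5000%
R_f = 6.99% − 0.57 × 8.5000% = 2.1450%
β_Durant = Cov / Var(R_m) = 0.03359 / 0.02855 = 1.1765
E(R_Durant) = R_f + β × MRP = 2.1450% + 1.1765 × 8.5000% = 12.15%

12.15%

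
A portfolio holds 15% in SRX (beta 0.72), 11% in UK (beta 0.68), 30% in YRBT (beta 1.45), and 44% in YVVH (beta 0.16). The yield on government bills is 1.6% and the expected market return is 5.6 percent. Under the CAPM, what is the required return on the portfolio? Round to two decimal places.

β_P = Σ w_i β_i = 0.15×0.72 + 0.11×0.68 + 0.30×1.45 + 0.44×0.16 = 0.6882
MRP = 5.6% − 1.6% = 4.00%
E(R_P) = R_f + β_P × MRP = 1.6% + 0.6882 × 4.0% = 4.35%

4.35%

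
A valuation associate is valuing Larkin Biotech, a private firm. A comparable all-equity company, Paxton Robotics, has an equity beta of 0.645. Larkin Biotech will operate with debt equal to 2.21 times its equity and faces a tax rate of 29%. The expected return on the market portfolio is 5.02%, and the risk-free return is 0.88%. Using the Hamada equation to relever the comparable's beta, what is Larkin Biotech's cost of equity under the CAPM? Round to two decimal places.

β_L = β_U × [1 + (1 − t)(D/E)] = 0.645 × [1 + (1 − 0.29) × 2.21]
    = 0.645 × [1 + 0.71 × 2.21] = 0.645 × 2.5691 = 1.6571
MRP = 5.02% − 0.88% = 4.14%
E(R) = R_f + β_L × MRP = 0.88% + 1.6571 × 4.14% = 7.74%

7.74%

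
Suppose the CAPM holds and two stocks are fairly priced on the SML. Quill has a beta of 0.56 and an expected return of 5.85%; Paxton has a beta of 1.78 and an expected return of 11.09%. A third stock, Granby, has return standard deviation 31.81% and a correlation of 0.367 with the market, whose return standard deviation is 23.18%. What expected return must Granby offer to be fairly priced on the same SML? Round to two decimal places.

5.61%

MRP = (11.09% − 5.85%) / (1.78 − 0.56) = 4.2951%
R_f = 5.85% − 0.56 × 4.2951% = 3.4447%
β_Granby = ρ·σ_i/σ_m = 0.367 × 31.81 / 23.18 = 0.5036
E(R_Granby) = R_f + β × MRP = 3.4447% + 0.5036 × 4.2951% = 5.61%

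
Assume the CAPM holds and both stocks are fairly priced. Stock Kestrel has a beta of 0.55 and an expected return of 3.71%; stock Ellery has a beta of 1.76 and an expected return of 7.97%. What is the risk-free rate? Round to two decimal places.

1.77%

Both satisfy E(R) = R_f + β·MRP, so the slope of the SML is
MRP = (7.97% − 3.71%) / (1.76 − 0.55) = 4.26% / 1.21 = 3.5207%
R_f = E(R_Kestrel) − β_Kestrel·MRP = 3.71% − 0.55 × 3.5207% = 1.7736%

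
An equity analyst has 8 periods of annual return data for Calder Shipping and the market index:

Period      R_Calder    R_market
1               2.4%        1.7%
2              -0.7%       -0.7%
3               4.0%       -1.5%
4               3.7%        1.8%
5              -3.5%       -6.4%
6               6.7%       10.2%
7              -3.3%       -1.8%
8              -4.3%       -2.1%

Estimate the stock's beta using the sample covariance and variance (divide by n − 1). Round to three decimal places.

Mean R_i = (2.4 − 0.7 + 4.0 + 3.7 − 3.5 + 6.7 − 3.3 − 4.3) / 8 = 0.6250%
Mean R_m = (1.7 − 0.7 − 1.5 + 1.8 − 6.4 + 10.2 − 1.8 − 2.1) / 8 = 0.1500%
Σ(R_i − R̄_i)(R_m − R̄_m) = 110.1900  ⇒  Cov = 110.1900 / 7 = 15.7414
Σ(R_m − R̄_m)² = 161.3400  ⇒  Var(R_m) = 161.3400 / 7 = 23.0486
β = Cov / Var(R_m) = 15.7414 / 23.0486 = 0.6830

0.683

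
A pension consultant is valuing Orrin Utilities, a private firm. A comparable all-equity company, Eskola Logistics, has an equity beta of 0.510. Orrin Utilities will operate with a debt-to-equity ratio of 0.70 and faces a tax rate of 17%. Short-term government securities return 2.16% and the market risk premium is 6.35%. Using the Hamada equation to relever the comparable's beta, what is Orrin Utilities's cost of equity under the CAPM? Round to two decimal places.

7.28%

β_L = β_U × [1 + (1 − t)(D/E)] = 0.510 × [1 + (1 − 0.17) × 0.70]
    = 0.510 × [1 + 0.83 × 0.70] = 0.510 × 1.5810 = 0.8063
E(R) = R_f + β_L × MRP = 2.16% + 0.8063 × 6.35% = 7.28%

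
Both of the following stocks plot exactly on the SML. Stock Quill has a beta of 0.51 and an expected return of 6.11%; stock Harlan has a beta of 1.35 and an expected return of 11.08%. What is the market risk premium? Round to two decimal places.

Both satisfy E(R) = R_f + β·MRP, so the slope of the SML is
MRP = (11.08% − 6.11%) / (1.35 − 0.51) = 4.97% / 0.84 = 5.9167%

5.92%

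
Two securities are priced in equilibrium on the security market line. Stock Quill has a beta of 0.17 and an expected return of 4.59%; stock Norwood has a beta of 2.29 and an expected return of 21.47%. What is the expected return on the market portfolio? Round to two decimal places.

11.20%

Both satisfy E(R) = R_f + β·MRP, so the slope of the SML is
MRP = (21.47% − 4.59%) / (2.29 − 0.17) = 16.88% / 2.12 = 7.9623%
R_f = E(R_Quill) − β_Quill·MRP = 4.59% − 0.17 × 7.9623% = 3.2364%
E(R_m) = R_f + MRP = 3.2364% + 7.9623% = 11.20%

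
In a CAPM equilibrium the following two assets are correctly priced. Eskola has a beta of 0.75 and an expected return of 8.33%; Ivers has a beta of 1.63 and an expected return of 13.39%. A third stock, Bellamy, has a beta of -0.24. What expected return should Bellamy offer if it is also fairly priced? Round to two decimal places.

2.64%

MRP (SML slope) = (13.39% − 8.33%) / (1.63 − 0.75) = 5.06% / 0.88 = 5.7500%
R_f (intercept) = 8.33% − 0.75 × 5.7500% = 4.0175%
E(R_Bellamy) = R_f + β × MRP = 4.0175% + -0.24 × 5.7500% = 2.64%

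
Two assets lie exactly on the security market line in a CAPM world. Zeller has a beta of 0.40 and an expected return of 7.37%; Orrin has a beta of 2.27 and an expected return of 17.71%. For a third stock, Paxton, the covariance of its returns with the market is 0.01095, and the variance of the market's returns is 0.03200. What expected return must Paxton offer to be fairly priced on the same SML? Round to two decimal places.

7.05%

MRP = (17.71% − 7.37%) / (2.27 − 0.40) = 5.5294%
R_f = 7.37% − 0.40 × 5.5294% = 5.1582%
β_Paxton = Cov / Var(R_m) = 0.01095 / 0.03200 = 0.3422
E(R_Paxton) = R_f + β × MRP = 5.1582% + 0.3422 × 5.5294% = 7.05%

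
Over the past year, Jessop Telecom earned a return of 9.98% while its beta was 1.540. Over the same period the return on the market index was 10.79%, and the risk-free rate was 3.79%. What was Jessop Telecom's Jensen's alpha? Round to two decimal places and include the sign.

-4.59%

Market excess return = 10.79% − 3.79% = 7.00%
CAPM benchmark = R_f + β(R_m − R_f) = 3.79% + 1.540 × 7.00% = 14.57000%
α = actual − benchmark = 9.98% − 14.57000% = -4.59%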